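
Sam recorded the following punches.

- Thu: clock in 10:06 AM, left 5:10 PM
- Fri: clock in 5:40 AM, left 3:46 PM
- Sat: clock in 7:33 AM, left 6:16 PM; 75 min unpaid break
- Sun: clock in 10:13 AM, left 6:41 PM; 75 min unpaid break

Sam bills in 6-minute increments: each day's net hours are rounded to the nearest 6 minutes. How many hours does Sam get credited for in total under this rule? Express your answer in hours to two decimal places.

Thu: 10:06 AM–5:10 PM = 7 h 4 min → rounds to 7 h 6 min
Fri: 5:40 AM–3:46 PM = 10 h 6 min → rounds to 10 h 6 min
Sat: 7:33 AM–6:16 PM = 10 h 43 min − 75 min = 9 h 28 min → rounds to 9 h 30 min
Sun: 10:13 AM–6:41 PM = 8 h 28 min − 75 min = 7 h 13 min → rounds to 7 h 12 min
Total credited: 33 h 54 min.

33.90 hours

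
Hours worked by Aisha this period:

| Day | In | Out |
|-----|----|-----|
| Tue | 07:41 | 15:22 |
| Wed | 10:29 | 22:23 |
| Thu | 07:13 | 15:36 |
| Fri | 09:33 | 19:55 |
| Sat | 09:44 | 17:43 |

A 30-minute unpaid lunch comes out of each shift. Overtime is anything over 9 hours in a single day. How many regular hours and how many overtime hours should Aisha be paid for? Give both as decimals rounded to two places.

Tue: 07:41–15:22 = 7 h 41 min; less 30 min break → 7 h 11 min
Wed: 10:29–22:23 = 11 h 54 min; less 30 min break → 11 h 24 min
Thu: 07:13–15:36 = 8 h 23 min; less 30 min break → 7 h 53 min
Fri: 09:33–19:55 = 10 h 22 min; less 30 min break → 9 h 52 min
Sat: 09:44–17:43 = 7 h 59 min; less 30 min break → 7 h 29 min
Tue reg 7 h 11 min / OT 0 h 0 min; Wed reg 9 h 0 min / OT 2 h 24 min; Thu reg 7 h 53 min / OT 0 h 0 min; Fri reg 9 h 0 min / OT 0 h 52 min; Sat reg 7 h 29 min / OT 0 h 0 min.
Totals: regular 40 h 33 min, overtime 3 h 16 min.

Regular 40.55 hours, overtime 3.27 hours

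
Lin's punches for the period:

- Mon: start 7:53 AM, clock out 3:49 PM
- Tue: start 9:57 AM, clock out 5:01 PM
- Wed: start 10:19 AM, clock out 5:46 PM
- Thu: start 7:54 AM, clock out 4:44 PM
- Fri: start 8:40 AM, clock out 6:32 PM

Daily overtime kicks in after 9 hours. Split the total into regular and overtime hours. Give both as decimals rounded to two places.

Mon: 7:53 AM–3:49 PM = 7 h 56 min
Tue: 9:57 AM–5:01 PM = 7 h 4 min
Wed: 10:19 AM–5:46 PM = 7 h 27 min
Thu: 7:54 AM–4:44 PM = 8 h 50 min
Fri: 8:40 AM–6:32 PM = 9 h 52 min
Mon reg 7 h 56 min / OT 0 h 0 min; Tue reg 7 h 4 min / OT 0 h 0 min; Wed reg 7 h 27 min / OT 0 h 0 min; Thu reg 8 h 50 min / OT 0 h 0 min; Fri reg 9 h 0 min / OT 0 h 52 min.
Totals: regular 40 h 17 min, overtime 0 h 52 min.

Regular 40.28 hours, overtime 0.87 hours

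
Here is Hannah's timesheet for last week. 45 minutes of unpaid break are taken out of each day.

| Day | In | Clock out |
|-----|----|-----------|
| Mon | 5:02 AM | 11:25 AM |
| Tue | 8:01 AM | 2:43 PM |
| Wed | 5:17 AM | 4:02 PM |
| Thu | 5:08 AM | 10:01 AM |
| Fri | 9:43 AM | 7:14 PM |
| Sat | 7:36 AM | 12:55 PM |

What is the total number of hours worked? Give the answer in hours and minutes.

39 h 3 min

Mon: 5:02 AM–11:25 AM = 6 h 23 min; less 45 min break → 5 h 38 min
Tue: 8:01 AM–2:43 PM = 6 h 42 min; less 45 min break → 5 h 57 min
Wed: 5:17 AM–4:02 PM = 10 h 45 min; less 45 min break → 10 h 0 min
Thu: 5:08 AM–10:01 AM = 4 h 53 min; less 45 min break → 4 h 8 min
Fri: 9:43 AM–7:14 PM = 9 h 31 min; less 45 min break → 8 h 46 min
Sat: 7:36 AM–12:55 PM = 5 h 19 min; less 45 min break → 4 h 34 min
Total: 5 h 38 min + 5 h 57 min + 10 h 0 min + 4 h 8 min + 8 h 46 min + 4 h 34 min = 39 h 3 min.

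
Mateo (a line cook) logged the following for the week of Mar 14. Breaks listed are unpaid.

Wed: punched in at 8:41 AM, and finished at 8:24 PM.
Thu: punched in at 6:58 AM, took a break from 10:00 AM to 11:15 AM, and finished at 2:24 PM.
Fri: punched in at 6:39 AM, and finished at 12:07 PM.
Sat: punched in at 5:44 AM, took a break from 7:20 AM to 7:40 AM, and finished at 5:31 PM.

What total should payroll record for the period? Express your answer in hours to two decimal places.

Wed: 8:41 AM–8:24 PM = 11 h 43 min
Thu: 6:58 AM–2:24 PM = 7 h 26 min; less 75 min break → 6 h 11 min
Fri: 6:39 AM–12:07 PM = 5 h 28 min
Sat: 5:44 AM–5:31 PM = 11 h 47 min; less 20 min break → 11 h 27 min
Total: 11 h 43 min + 6 h 11 min + 5 h 28 min + 11 h 27 min = 34 h 49 min.

34.82 hours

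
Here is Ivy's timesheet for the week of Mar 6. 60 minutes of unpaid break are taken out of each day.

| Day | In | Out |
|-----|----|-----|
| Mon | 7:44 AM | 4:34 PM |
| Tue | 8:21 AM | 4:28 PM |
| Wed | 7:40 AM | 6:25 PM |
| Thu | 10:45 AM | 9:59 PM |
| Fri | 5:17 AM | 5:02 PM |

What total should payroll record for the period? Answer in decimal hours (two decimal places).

Mon: 7:44 AM–4:34 PM = 8 h 50 min; less 60 min break → 7 h 50 min
Tue: 8:21 AM–4:28 PM = 8 h 7 min; less 60 min break → 7 h 7 min
Wed: 7:40 AM–6:25 PM = 10 h 45 min; less 60 min break → 9 h 45 min
Thu: 10:45 AM–9:59 PM = 11 h 14 min; less 60 min break → 10 h 14 min
Fri: 5:17 AM–5:02 PM = 11 h 45 min; less 60 min break → 10 h 45 min
Total: 7 h 50 min + 7 h 7 min + 9 h 45 min + 10 h 14 min + 10 h 45 min = 45 h 41 min.

45.68 hours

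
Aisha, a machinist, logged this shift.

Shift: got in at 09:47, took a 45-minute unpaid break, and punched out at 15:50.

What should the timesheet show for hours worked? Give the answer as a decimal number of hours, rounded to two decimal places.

Shift: 09:47–15:50 = 6 h 3 min; less 45 min break → 5 h 18 min

5.30 hours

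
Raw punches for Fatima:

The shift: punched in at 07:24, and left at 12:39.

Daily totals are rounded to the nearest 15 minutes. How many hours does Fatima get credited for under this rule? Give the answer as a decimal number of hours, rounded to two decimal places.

5.25 hours

The shift: 07:24–12:39 = 5 h 15 min → rounds to 5 h 15 min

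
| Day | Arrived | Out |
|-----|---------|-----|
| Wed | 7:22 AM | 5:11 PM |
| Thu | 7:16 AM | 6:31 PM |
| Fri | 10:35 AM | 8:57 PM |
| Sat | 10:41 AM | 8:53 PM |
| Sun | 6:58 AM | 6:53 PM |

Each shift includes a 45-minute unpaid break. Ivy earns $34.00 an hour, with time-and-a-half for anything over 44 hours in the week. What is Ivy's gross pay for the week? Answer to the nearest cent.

$1791.80

Wed: 7:22 AM–5:11 PM = 9 h 49 min; less 45 min break → 9 h 4 min
Thu: 7:16 AM–6:31 PM = 11 h 15 min; less 45 min break → 10 h 30 min
Fri: 10:35 AM–8:57 PM = 10 h 22 min; less 45 min break → 9 h 37 min
Sat: 10:41 AM–8:53 PM = 10 h 12 min; less 45 min break → 9 h 27 min
Sun: 6:58 AM–6:53 PM = 11 h 55 min; less 45 min break → 11 h 10 min
Total worked: 49 h 48 min = 2988 min.
Regular 44 h 0 min = 2640 min at $34.00/h; overtime 5 h 48 min = 348 min at $51.00/h.
Pay = (2640 × $34.00 + 348 × $51.00) ÷ 60 = $1791.80.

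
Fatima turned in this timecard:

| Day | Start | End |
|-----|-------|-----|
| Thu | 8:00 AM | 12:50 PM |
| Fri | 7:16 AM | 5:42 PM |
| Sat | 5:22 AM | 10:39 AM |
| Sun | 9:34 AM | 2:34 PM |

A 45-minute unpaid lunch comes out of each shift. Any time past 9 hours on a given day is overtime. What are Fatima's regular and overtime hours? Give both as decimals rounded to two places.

Thu: 8:00 AM–12:50 PM = 4 h 50 min; less 45 min break → 4 h 5 min
Fri: 7:16 AM–5:42 PM = 10 h 26 min; less 45 min break → 9 h 41 min
Sat: 5:22 AM–10:39 AM = 5 h 17 min; less 45 min break → 4 h 32 min
Sun: 9:34 AM–2:34 PM = 5 h 0 min; less 45 min break → 4 h 15 min
Thu reg 4 h 5 min / OT 0 h 0 min; Fri reg 9 h 0 min / OT 0 h 41 min; Sat reg 4 h 32 min / OT 0 h 0 min; Sun reg 4 h 15 min / OT 0 h 0 min.
Totals: regular 21 h 52 min, overtime 0 h 41 min.

Regular 21.87 hours, overtime 0.68 hours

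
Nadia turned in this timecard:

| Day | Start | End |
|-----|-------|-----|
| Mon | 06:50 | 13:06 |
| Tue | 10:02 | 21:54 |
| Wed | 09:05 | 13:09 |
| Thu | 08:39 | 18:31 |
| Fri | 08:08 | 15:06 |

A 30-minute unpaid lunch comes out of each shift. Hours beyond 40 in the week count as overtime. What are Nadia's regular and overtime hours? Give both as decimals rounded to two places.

Mon: 06:50–13:06 = 6 h 16 min; less 30 min break → 5 h 46 min
Tue: 10:02–21:54 = 11 h 52 min; less 30 min break → 11 h 22 min
Wed: 09:05–13:09 = 4 h 4 min; less 30 min break → 3 h 34 min
Thu: 08:39–18:31 = 9 h 52 min; less 30 min break → 9 h 22 min
Fri: 08:08–15:06 = 6 h 58 min; less 30 min break → 6 h 28 min
Total worked: 36 h 32 min = 36.53 h.
Threshold 40 h → overtime 0 h 0 min, regular 36 h 32 min.

Regular 36.53 hours, overtime 0.00 hours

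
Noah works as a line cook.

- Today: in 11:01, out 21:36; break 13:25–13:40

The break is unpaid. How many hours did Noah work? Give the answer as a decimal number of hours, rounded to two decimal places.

Today: 11:01–21:36 = 10 h 35 min; less 15 min break → 10 h 20 min

10.33 hours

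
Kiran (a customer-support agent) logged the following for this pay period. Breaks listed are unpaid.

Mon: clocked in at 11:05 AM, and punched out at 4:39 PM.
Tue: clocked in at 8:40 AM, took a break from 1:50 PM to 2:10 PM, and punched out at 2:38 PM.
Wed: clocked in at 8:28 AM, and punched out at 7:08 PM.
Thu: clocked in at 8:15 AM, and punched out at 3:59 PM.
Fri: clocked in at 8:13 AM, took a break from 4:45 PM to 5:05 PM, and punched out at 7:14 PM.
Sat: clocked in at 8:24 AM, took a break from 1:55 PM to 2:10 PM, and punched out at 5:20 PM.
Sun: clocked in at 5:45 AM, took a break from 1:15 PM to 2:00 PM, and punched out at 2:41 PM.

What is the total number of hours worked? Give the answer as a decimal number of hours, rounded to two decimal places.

57.15 hours

Mon: 11:05 AM–4:39 PM = 5 h 34 min
Tue: 8:40 AM–2:38 PM = 5 h 58 min; less 20 min break → 5 h 38 min
Wed: 8:28 AM–7:08 PM = 10 h 40 min
Thu: 8:15 AM–3:59 PM = 7 h 44 min
Fri: 8:13 AM–7:14 PM = 11 h 1 min; less 20 min break → 10 h 41 min
Sat: 8:24 AM–5:20 PM = 8 h 56 min; less 15 min break → 8 h 41 min
Sun: 5:45 AM–2:41 PM = 8 h 56 min; less 45 min break → 8 h 11 min
Total: 5 h 34 min + 5 h 38 min + 10 h 40 min + 7 h 44 min + 10 h 41 min + 8 h 41 min + 8 h 11 min = 57 h 9 min.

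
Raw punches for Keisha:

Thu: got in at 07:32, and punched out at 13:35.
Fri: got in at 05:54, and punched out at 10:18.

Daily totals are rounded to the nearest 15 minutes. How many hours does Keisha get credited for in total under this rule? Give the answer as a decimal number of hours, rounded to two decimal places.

Thu: 07:32–13:35 = 6 h 3 min → rounds to 6 h 0 min
Fri: 05:54–10:18 = 4 h 24 min → rounds to 4 h 30 min
Total credited: 10 h 30 min.

10.50 hours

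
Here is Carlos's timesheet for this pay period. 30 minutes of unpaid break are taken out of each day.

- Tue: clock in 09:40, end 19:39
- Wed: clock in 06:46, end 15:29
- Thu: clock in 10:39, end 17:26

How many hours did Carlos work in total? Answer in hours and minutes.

Tue: 09:40–19:39 = 9 h 59 min; less 30 min break → 9 h 29 min
Wed: 06:46–15:29 = 8 h 43 min; less 30 min break → 8 h 13 min
Thu: 10:39–17:26 = 6 h 47 min; less 30 min break → 6 h 17 min
Total: 9 h 29 min + 8 h 13 min + 6 h 17 min = 23 h 59 min.

23 h 59 min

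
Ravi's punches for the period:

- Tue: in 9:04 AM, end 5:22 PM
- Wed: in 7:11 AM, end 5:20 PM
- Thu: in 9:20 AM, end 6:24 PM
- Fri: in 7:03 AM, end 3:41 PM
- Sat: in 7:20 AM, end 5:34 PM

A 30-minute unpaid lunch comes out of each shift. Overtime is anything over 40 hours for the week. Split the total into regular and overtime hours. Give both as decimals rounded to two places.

Regular 40.00 hours, overtime 3.88 hours

Tue: 9:04 AM–5:22 PM = 8 h 18 min; less 30 min break → 7 h 48 min
Wed: 7:11 AM–5:20 PM = 10 h 9 min; less 30 min break → 9 h 39 min
Thu: 9:20 AM–6:24 PM = 9 h 4 min; less 30 min break → 8 h 34 min
Fri: 7:03 AM–3:41 PM = 8 h 38 min; less 30 min break → 8 h 8 min
Sat: 7:20 AM–5:34 PM = 10 h 14 min; less 30 min break → 9 h 44 min
Total worked: 43 h 53 min = 43.88 h.
Threshold 40 h → overtime 3 h 53 min, regular 40 h 0 min.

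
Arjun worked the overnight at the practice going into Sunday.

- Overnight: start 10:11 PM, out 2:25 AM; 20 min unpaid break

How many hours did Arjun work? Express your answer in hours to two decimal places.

Overnight: 10:11 PM → midnight = 1 h 49 min; midnight → 2:25 AM = 2 h 25 min; span 4 h 14 min; less 20 min break → 3 h 54 min

3.90 hours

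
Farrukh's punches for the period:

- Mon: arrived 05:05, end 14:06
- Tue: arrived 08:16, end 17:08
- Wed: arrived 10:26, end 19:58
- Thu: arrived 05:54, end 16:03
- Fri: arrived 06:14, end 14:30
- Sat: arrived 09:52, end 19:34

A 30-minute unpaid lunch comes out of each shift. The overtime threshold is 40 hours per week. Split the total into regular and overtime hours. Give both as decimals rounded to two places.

Regular 40.00 hours, overtime 12.53 hours

Mon: 05:05–14:06 = 9 h 1 min; less 30 min break → 8 h 31 min
Tue: 08:16–17:08 = 8 h 52 min; less 30 min break → 8 h 22 min
Wed: 10:26–19:58 = 9 h 32 min; less 30 min break → 9 h 2 min
Thu: 05:54–16:03 = 10 h 9 min; less 30 min break → 9 h 39 min
Fri: 06:14–14:30 = 8 h 16 min; less 30 min break → 7 h 46 min
Sat: 09:52–19:34 = 9 h 42 min; less 30 min break → 9 h 12 min
Total worked: 52 h 32 min = 52.53 h.
Threshold 40 h → overtime 12 h 32 min, regular 40 h 0 min.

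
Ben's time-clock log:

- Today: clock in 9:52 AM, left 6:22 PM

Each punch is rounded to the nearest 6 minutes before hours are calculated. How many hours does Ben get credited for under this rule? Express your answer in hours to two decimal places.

Today: in 9:52 AM→9:54 AM, out 6:22 PM→6:24 PM; 8 h 30 min

8.50 hours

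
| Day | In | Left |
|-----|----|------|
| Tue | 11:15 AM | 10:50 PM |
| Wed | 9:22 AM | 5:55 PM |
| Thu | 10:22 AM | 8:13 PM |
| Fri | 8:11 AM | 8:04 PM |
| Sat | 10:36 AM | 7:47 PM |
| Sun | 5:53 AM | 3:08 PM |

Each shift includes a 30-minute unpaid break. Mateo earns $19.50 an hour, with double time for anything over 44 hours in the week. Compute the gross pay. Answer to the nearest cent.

$1376.70

Tue: 11:15 AM–10:50 PM = 11 h 35 min; less 30 min break → 11 h 5 min
Wed: 9:22 AM–5:55 PM = 8 h 33 min; less 30 min break → 8 h 3 min
Thu: 10:22 AM–8:13 PM = 9 h 51 min; less 30 min break → 9 h 21 min
Fri: 8:11 AM–8:04 PM = 11 h 53 min; less 30 min break → 11 h 23 min
Sat: 10:36 AM–7:47 PM = 9 h 11 min; less 30 min break → 8 h 41 min
Sun: 5:53 AM–3:08 PM = 9 h 15 min; less 30 min break → 8 h 45 min
Total worked: 57 h 18 min = 3438 min.
Regular 44 h 0 min = 2640 min at $19.50/h; overtime 13 h 18 min = 798 min at $39.00/h.
Pay = (2640 × $19.50 + 798 × $39.00) ÷ 60 = $1376.70.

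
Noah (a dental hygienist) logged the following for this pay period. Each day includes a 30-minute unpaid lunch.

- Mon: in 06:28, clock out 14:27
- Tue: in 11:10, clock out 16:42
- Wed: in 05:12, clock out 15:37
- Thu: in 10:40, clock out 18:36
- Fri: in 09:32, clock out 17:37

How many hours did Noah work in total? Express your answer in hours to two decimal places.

Mon: 06:28–14:27 = 7 h 59 min; less 30 min break → 7 h 29 min
Tue: 11:10–16:42 = 5 h 32 min; less 30 min break → 5 h 2 min
Wed: 05:12–15:37 = 10 h 25 min; less 30 min break → 9 h 55 min
Thu: 10:40–18:36 = 7 h 56 min; less 30 min break → 7 h 26 min
Fri: 09:32–17:37 = 8 h 5 min; less 30 min break → 7 h 35 min
Total: 7 h 29 min + 5 h 2 min + 9 h 55 min + 7 h 26 min + 7 h 35 min = 37 h 27 min.

37.45 hours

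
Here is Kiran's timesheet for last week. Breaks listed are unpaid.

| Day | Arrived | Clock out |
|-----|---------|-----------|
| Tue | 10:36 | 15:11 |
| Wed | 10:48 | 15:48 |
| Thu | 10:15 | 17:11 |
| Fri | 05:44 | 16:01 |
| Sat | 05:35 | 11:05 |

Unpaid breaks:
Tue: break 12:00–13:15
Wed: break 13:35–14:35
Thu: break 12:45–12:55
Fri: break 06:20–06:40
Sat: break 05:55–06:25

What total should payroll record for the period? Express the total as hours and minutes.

Tue: 10:36–15:11 = 4 h 35 min; less 75 min break → 3 h 20 min
Wed: 10:48–15:48 = 5 h 0 min; less 60 min break → 4 h 0 min
Thu: 10:15–17:11 = 6 h 56 min; less 10 min break → 6 h 46 min
Fri: 05:44–16:01 = 10 h 17 min; less 20 min break → 9 h 57 min
Sat: 05:35–11:05 = 5 h 30 min; less 30 min break → 5 h 0 min
Total: 3 h 20 min + 4 h 0 min + 6 h 46 min + 9 h 57 min + 5 h 0 min = 29 h 3 min.

29 h 3 min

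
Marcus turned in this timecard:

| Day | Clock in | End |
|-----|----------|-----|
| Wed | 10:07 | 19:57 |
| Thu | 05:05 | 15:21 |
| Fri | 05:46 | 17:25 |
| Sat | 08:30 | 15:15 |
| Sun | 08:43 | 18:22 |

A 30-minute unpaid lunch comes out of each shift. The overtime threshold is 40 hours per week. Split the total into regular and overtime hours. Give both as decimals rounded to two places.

Regular 40.00 hours, overtime 5.65 hours

Wed: 10:07–19:57 = 9 h 50 min; less 30 min break → 9 h 20 min
Thu: 05:05–15:21 = 10 h 16 min; less 30 min break → 9 h 46 min
Fri: 05:46–17:25 = 11 h 39 min; less 30 min break → 11 h 9 min
Sat: 08:30–15:15 = 6 h 45 min; less 30 min break → 6 h 15 min
Sun: 08:43–18:22 = 9 h 39 min; less 30 min break → 9 h 9 min
Total worked: 45 h 39 min = 45.65 h.
Threshold 40 h → overtime 5 h 39 min, regular 40 h 0 min.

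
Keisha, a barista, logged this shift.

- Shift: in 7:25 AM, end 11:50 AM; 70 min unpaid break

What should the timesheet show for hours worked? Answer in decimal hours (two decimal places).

Shift: 7:25 AM–11:50 AM = 4 h 25 min; less 70 min break → 3 h 15 min

3.25 hours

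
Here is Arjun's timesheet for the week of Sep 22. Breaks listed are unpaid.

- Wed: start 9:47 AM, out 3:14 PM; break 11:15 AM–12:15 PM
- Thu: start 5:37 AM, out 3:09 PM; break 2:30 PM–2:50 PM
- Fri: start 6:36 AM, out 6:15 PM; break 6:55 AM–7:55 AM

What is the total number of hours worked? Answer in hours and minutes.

Wed: 9:47 AM–3:14 PM = 5 h 27 min; less 60 min break → 4 h 27 min
Thu: 5:37 AM–3:09 PM = 9 h 32 min; less 20 min break → 9 h 12 min
Fri: 6:36 AM–6:15 PM = 11 h 39 min; less 60 min break → 10 h 39 min
Total: 4 h 27 min + 9 h 12 min + 10 h 39 min = 24 h 18 min.

24 h 18 min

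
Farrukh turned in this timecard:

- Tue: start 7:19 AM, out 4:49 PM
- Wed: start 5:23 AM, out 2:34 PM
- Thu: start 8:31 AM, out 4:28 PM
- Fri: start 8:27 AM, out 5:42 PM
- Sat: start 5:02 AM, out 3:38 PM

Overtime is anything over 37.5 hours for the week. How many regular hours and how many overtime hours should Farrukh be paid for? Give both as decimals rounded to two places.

Tue: 7:19 AM–4:49 PM = 9 h 30 min
Wed: 5:23 AM–2:34 PM = 9 h 11 min
Thu: 8:31 AM–4:28 PM = 7 h 57 min
Fri: 8:27 AM–5:42 PM = 9 h 15 min
Sat: 5:02 AM–3:38 PM = 10 h 36 min
Total worked: 46 h 29 min = 46.48 h.
Threshold 37.5 h → overtime 8 h 59 min, regular 37 h 30 min.

Regular 37.50 hours, overtime 8.98 hours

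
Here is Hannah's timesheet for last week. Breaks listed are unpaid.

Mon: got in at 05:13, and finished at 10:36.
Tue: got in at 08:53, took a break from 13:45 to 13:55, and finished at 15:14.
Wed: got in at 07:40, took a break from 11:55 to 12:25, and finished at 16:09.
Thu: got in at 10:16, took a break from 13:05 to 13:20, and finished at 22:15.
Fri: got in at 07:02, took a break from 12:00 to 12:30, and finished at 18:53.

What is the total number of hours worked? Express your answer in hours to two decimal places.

42.63 hours

Mon: 05:13–10:36 = 5 h 23 min
Tue: 08:53–15:14 = 6 h 21 min; less 10 min break → 6 h 11 min
Wed: 07:40–16:09 = 8 h 29 min; less 30 min break → 7 h 59 min
Thu: 10:16–22:15 = 11 h 59 min; less 15 min break → 11 h 44 min
Fri: 07:02–18:53 = 11 h 51 min; less 30 min break → 11 h 21 min
Total: 5 h 23 min + 6 h 11 min + 7 h 59 min + 11 h 44 min + 11 h 21 min = 42 h 38 min.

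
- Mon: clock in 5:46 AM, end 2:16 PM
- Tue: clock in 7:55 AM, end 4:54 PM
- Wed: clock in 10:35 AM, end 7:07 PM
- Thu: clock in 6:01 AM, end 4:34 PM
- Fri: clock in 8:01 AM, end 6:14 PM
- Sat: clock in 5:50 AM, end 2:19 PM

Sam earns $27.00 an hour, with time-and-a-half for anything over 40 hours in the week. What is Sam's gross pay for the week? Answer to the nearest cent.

$1698.30

Mon: 5:46 AM–2:16 PM = 8 h 30 min
Tue: 7:55 AM–4:54 PM = 8 h 59 min
Wed: 10:35 AM–7:07 PM = 8 h 32 min
Thu: 6:01 AM–4:34 PM = 10 h 33 min
Fri: 8:01 AM–6:14 PM = 10 h 13 min
Sat: 5:50 AM–2:19 PM = 8 h 29 min
Total worked: 55 h 16 min = 3316 min.
Regular 40 h 0 min = 2400 min at $27.00/h; overtime 15 h 16 min = 916 min at $40.50/h.
Pay = (2400 × $27.00 + 916 × $40.50) ÷ 60 = $1698.30.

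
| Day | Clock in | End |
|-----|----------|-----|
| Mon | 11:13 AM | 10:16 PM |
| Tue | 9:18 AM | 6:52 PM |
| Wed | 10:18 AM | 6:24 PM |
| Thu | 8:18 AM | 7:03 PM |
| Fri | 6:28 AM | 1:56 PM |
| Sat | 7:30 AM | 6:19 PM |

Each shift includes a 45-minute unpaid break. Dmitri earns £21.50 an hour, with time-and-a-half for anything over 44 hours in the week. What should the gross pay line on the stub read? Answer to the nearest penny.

£1244.31

Mon: 11:13 AM–10:16 PM = 11 h 3 min; less 45 min break → 10 h 18 min
Tue: 9:18 AM–6:52 PM = 9 h 34 min; less 45 min break → 8 h 49 min
Wed: 10:18 AM–6:24 PM = 8 h 6 min; less 45 min break → 7 h 21 min
Thu: 8:18 AM–7:03 PM = 10 h 45 min; less 45 min break → 10 h 0 min
Fri: 6:28 AM–1:56 PM = 7 h 28 min; less 45 min break → 6 h 43 min
Sat: 7:30 AM–6:19 PM = 10 h 49 min; less 45 min break → 10 h 4 min
Total worked: 53 h 15 min = 3195 min.
Regular 44 h 0 min = 2640 min at £21.50/h; overtime 9 h 15 min = 555 min at £32.25/h.
Pay = (2640 × £21.50 + 555 × £32.25) ÷ 60 = £1244.31.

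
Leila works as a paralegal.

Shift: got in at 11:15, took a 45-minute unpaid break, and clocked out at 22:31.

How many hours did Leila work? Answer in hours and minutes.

10 h 31 min

Shift: 11:15–22:31 = 11 h 16 min; less 45 min break → 10 h 31 min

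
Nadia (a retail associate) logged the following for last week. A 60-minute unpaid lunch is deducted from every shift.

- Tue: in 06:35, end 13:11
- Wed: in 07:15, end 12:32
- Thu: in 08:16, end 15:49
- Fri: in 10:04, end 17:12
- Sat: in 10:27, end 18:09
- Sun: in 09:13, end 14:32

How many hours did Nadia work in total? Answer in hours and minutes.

33 h 35 min

Tue: 06:35–13:11 = 6 h 36 min; less 60 min break → 5 h 36 min
Wed: 07:15–12:32 = 5 h 17 min; less 60 min break → 4 h 17 min
Thu: 08:16–15:49 = 7 h 33 min; less 60 min break → 6 h 33 min
Fri: 10:04–17:12 = 7 h 8 min; less 60 min break → 6 h 8 min
Sat: 10:27–18:09 = 7 h 42 min; less 60 min break → 6 h 42 min
Sun: 09:13–14:32 = 5 h 19 min; less 60 min break → 4 h 19 min
Total: 5 h 36 min + 4 h 17 min + 6 h 33 min + 6 h 8 min + 6 h 42 min + 4 h 19 min = 33 h 35 min.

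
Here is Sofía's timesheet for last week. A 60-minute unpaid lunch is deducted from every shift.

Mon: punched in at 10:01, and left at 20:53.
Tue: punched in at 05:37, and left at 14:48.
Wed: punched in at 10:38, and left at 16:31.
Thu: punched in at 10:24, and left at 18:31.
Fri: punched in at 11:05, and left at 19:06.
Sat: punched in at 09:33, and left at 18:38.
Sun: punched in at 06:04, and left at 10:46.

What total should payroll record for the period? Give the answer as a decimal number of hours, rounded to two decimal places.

48.85 hours

Mon: 10:01–20:53 = 10 h 52 min; less 60 min break → 9 h 52 min
Tue: 05:37–14:48 = 9 h 11 min; less 60 min break → 8 h 11 min
Wed: 10:38–16:31 = 5 h 53 min; less 60 min break → 4 h 53 min
Thu: 10:24–18:31 = 8 h 7 min; less 60 min break → 7 h 7 min
Fri: 11:05–19:06 = 8 h 1 min; less 60 min break → 7 h 1 min
Sat: 09:33–18:38 = 9 h 5 min; less 60 min break → 8 h 5 min
Sun: 06:04–10:46 = 4 h 42 min; less 60 min break → 3 h 42 min
Total: 9 h 52 min + 8 h 11 min + 4 h 53 min + 7 h 7 min + 7 h 1 min + 8 h 5 min + 3 h 42 min = 48 h 51 min.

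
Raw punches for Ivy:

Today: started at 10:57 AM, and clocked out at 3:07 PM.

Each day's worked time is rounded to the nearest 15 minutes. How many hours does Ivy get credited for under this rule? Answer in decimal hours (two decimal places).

4.25 hours

Today: 10:57 AM–3:07 PM = 4 h 10 min → rounds to 4 h 15 min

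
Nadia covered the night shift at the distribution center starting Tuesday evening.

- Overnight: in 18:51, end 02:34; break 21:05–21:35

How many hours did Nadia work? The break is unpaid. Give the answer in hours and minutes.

Overnight: 18:51 → midnight = 5 h 9 min; midnight → 02:34 = 2 h 34 min; span 7 h 43 min; less 30 min break → 7 h 13 min

7 h 13 min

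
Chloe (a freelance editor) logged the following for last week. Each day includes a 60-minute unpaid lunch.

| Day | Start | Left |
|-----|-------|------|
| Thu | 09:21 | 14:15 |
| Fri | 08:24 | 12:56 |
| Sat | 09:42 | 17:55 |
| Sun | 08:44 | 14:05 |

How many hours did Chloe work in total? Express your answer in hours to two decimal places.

19.00 hours

Thu: 09:21–14:15 = 4 h 54 min; less 60 min break → 3 h 54 min
Fri: 08:24–12:56 = 4 h 32 min; less 60 min break → 3 h 32 min
Sat: 09:42–17:55 = 8 h 13 min; less 60 min break → 7 h 13 min
Sun: 08:44–14:05 = 5 h 21 min; less 60 min break → 4 h 21 min
Total: 3 h 54 min + 3 h 32 min + 7 h 13 min + 4 h 21 min = 19 h 0 min.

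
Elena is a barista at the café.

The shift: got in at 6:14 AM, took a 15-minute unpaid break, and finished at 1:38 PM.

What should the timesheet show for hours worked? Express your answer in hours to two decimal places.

The shift: 6:14 AM–1:38 PM = 7 h 24 min; less 15 min break → 7 h 9 min

7.15 hours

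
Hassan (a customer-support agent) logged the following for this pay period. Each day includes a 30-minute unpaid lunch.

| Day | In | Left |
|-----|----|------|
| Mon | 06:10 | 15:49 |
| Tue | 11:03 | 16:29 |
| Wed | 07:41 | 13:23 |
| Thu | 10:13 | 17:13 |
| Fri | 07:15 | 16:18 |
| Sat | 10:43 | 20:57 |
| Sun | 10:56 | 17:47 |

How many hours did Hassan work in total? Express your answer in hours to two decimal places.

50.42 hours

Mon: 06:10–15:49 = 9 h 39 min; less 30 min break → 9 h 9 min
Tue: 11:03–16:29 = 5 h 26 min; less 30 min break → 4 h 56 min
Wed: 07:41–13:23 = 5 h 42 min; less 30 min break → 5 h 12 min
Thu: 10:13–17:13 = 7 h 0 min; less 30 min break → 6 h 30 min
Fri: 07:15–16:18 = 9 h 3 min; less 30 min break → 8 h 33 min
Sat: 10:43–20:57 = 10 h 14 min; less 30 min break → 9 h 44 min
Sun: 10:56–17:47 = 6 h 51 min; less 30 min break → 6 h 21 min
Total: 9 h 9 min + 4 h 56 min + 5 h 12 min + 6 h 30 min + 8 h 33 min + 9 h 44 min + 6 h 21 min = 50 h 25 min.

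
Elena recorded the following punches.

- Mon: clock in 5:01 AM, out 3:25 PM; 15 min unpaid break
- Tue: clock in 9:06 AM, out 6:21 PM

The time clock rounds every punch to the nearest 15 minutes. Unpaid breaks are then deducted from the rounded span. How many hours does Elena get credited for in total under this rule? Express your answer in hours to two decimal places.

19.50 hours

Mon: in 5:01 AM→5:00 AM, out 3:25 PM→3:30 PM; 10 h 30 min − 15 min = 10 h 15 min
Tue: in 9:06 AM→9:00 AM, out 6:21 PM→6:15 PM; 9 h 15 min
Total credited: 19 h 30 min.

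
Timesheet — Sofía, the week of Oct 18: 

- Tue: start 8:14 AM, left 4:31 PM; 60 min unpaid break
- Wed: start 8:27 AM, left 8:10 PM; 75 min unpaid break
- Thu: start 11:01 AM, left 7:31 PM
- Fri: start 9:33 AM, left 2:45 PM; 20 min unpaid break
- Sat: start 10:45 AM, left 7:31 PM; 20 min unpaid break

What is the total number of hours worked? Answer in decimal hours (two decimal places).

39.55 hours

Tue: 8:14 AM–4:31 PM = 8 h 17 min; less 60 min break → 7 h 17 min
Wed: 8:27 AM–8:10 PM = 11 h 43 min; less 75 min break → 10 h 28 min
Thu: 11:01 AM–7:31 PM = 8 h 30 min
Fri: 9:33 AM–2:45 PM = 5 h 12 min; less 20 min break → 4 h 52 min
Sat: 10:45 AM–7:31 PM = 8 h 46 min; less 20 min break → 8 h 26 min
Total: 7 h 17 min + 10 h 28 min + 8 h 30 min + 4 h 52 min + 8 h 26 min = 39 h 33 min.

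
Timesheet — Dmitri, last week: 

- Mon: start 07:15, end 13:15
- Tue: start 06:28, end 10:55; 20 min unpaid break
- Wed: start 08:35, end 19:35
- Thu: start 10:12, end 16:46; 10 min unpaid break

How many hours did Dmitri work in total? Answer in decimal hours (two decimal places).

Mon: 07:15–13:15 = 6 h 0 min
Tue: 06:28–10:55 = 4 h 27 min; less 20 min break → 4 h 7 min
Wed: 08:35–19:35 = 11 h 0 min
Thu: 10:12–16:46 = 6 h 34 min; less 10 min break → 6 h 24 min
Total: 6 h 0 min + 4 h 7 min + 11 h 0 min + 6 h 24 min = 27 h 31 min.

27.52 hours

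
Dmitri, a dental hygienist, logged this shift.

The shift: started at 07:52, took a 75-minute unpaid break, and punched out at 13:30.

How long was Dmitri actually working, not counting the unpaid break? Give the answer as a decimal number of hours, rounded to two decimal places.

The shift: 07:52–13:30 = 5 h 38 min; less 75 min break → 4 h 23 min

4.38 hours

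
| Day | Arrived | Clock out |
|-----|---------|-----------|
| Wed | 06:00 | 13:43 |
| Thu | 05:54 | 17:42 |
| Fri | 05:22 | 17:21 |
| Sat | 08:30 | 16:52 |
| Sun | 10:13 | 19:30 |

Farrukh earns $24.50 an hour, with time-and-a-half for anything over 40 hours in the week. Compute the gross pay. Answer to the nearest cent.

Wed: 06:00–13:43 = 7 h 43 min
Thu: 05:54–17:42 = 11 h 48 min
Fri: 05:22–17:21 = 11 h 59 min
Sat: 08:30–16:52 = 8 h 22 min
Sun: 10:13–19:30 = 9 h 17 min
Total worked: 49 h 9 min = 2949 min.
Regular 40 h 0 min = 2400 min at $24.50/h; overtime 9 h 9 min = 549 min at $36.75/h.
Pay = (2400 × $24.50 + 549 × $36.75) ÷ 60 = $1316.26.

$1316.26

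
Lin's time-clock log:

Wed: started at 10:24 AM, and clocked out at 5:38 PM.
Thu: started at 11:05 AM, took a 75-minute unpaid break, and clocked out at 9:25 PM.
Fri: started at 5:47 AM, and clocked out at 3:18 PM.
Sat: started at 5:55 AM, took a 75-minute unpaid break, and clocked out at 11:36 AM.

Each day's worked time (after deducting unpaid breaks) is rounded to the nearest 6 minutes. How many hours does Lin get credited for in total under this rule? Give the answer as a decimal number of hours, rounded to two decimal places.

Wed: 10:24 AM–5:38 PM = 7 h 14 min → rounds to 7 h 12 min
Thu: 11:05 AM–9:25 PM = 10 h 20 min − 75 min = 9 h 5 min → rounds to 9 h 6 min
Fri: 5:47 AM–3:18 PM = 9 h 31 min → rounds to 9 h 30 min
Sat: 5:55 AM–11:36 AM = 5 h 41 min − 75 min = 4 h 26 min → rounds to 4 h 24 min
Total credited: 30 h 12 min.

30.20 hours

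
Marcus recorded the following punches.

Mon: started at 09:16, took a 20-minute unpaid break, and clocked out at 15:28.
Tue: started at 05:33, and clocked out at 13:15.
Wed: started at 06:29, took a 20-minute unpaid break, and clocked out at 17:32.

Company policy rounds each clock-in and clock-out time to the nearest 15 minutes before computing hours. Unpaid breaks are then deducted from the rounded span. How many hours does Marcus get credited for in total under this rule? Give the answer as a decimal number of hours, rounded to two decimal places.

Mon: in 09:16→09:15, out 15:28→15:30; 6 h 15 min − 20 min = 5 h 55 min
Tue: in 05:33→05:30, out 13:15→13:15; 7 h 45 min
Wed: in 06:29→06:30, out 17:32→17:30; 11 h 0 min − 20 min = 10 h 40 min
Total credited: 24 h 20 min.

24.33 hours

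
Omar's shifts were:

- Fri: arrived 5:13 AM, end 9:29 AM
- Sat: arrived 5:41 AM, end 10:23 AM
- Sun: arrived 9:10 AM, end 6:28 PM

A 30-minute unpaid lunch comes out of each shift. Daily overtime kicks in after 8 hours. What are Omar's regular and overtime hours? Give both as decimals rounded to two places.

Regular 15.97 hours, overtime 0.80 hours

Fri: 5:13 AM–9:29 AM = 4 h 16 min; less 30 min break → 3 h 46 min
Sat: 5:41 AM–10:23 AM = 4 h 42 min; less 30 min break → 4 h 12 min
Sun: 9:10 AM–6:28 PM = 9 h 18 min; less 30 min break → 8 h 48 min
Fri reg 3 h 46 min / OT 0 h 0 min; Sat reg 4 h 12 min / OT 0 h 0 min; Sun reg 8 h 0 min / OT 0 h 48 min.
Totals: regular 15 h 58 min, overtime 0 h 48 min.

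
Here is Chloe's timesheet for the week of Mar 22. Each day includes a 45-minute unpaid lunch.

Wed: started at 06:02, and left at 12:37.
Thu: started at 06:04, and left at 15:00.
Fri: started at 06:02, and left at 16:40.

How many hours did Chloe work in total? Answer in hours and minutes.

23 h 54 min

Wed: 06:02–12:37 = 6 h 35 min; less 45 min break → 5 h 50 min
Thu: 06:04–15:00 = 8 h 56 min; less 45 min break → 8 h 11 min
Fri: 06:02–16:40 = 10 h 38 min; less 45 min break → 9 h 53 min
Total: 5 h 50 min + 8 h 11 min + 9 h 53 min = 23 h 54 min.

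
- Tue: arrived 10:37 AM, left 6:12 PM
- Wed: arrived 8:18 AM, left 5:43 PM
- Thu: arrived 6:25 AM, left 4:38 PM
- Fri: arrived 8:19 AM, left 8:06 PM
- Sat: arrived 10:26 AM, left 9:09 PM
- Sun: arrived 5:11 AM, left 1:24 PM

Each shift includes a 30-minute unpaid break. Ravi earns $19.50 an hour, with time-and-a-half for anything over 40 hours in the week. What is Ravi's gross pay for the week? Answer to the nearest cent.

Tue: 10:37 AM–6:12 PM = 7 h 35 min; less 30 min break → 7 h 5 min
Wed: 8:18 AM–5:43 PM = 9 h 25 min; less 30 min break → 8 h 55 min
Thu: 6:25 AM–4:38 PM = 10 h 13 min; less 30 min break → 9 h 43 min
Fri: 8:19 AM–8:06 PM = 11 h 47 min; less 30 min break → 11 h 17 min
Sat: 10:26 AM–9:09 PM = 10 h 43 min; less 30 min break → 10 h 13 min
Sun: 5:11 AM–1:24 PM = 8 h 13 min; less 30 min break → 7 h 43 min
Total worked: 54 h 56 min = 3296 min.
Regular 40 h 0 min = 2400 min at $19.50/h; overtime 14 h 56 min = 896 min at $29.25/h.
Pay = (2400 × $19.50 + 896 × $29.25) ÷ 60 = $1216.80.

$1216.80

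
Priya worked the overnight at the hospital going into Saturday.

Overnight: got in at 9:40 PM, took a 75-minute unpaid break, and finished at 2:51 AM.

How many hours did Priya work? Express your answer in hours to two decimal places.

3.93 hours

Overnight: 9:40 PM → midnight = 2 h 20 min; midnight → 2:51 AM = 2 h 51 min; span 5 h 11 min; less 75 min break → 3 h 56 min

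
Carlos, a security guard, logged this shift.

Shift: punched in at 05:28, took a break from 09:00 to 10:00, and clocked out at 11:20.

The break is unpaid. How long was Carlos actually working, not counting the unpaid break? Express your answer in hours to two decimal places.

4.87 hours

Shift: 05:28–11:20 = 5 h 52 min; less 60 min break → 4 h 52 min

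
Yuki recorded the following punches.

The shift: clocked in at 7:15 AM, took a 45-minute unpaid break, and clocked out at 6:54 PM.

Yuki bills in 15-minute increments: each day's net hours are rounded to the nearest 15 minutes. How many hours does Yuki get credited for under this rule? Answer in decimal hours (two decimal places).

11.00 hours

The shift: 7:15 AM–6:54 PM = 11 h 39 min − 45 min = 10 h 54 min → rounds to 11 h 0 min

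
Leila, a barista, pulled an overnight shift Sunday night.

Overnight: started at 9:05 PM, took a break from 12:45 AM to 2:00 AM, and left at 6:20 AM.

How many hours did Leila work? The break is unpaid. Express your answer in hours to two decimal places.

8.00 hours

Overnight: 9:05 PM → midnight = 2 h 55 min; midnight → 6:20 AM = 6 h 20 min; span 9 h 15 min; less 75 min break → 8 h 0 min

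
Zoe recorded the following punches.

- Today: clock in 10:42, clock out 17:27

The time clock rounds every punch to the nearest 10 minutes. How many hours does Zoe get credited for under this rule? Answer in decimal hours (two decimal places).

Today: in 10:42→10:40, out 17:27→17:30; 6 h 50 min

6.83 hours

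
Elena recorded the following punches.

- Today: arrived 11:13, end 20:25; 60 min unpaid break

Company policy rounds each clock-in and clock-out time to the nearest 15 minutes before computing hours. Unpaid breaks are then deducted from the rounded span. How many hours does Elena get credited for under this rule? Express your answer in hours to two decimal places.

Today: in 11:13→11:15, out 20:25→20:30; 9 h 15 min − 60 min = 8 h 15 min

8.25 hours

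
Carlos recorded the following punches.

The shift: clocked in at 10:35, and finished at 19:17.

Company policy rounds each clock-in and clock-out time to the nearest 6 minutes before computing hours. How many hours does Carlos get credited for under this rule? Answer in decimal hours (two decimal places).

The shift: in 10:35→10:36, out 19:17→19:18; 8 h 42 min

8.70 hours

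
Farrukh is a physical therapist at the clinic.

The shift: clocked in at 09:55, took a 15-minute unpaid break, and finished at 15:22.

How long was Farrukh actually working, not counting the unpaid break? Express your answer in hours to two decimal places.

5.20 hours

The shift: 09:55–15:22 = 5 h 27 min; less 15 min break → 5 h 12 min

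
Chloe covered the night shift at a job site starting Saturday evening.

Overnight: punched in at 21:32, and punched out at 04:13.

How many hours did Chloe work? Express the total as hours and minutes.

6 h 41 min

Overnight: 21:32 → midnight = 2 h 28 min; midnight → 04:13 = 4 h 13 min; span 6 h 41 min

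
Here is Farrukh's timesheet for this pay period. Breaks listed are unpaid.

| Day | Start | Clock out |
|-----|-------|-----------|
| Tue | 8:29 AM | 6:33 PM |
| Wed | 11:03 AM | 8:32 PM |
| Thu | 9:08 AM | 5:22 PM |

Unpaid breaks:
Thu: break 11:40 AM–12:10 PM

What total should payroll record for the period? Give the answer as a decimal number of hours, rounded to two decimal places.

27.28 hours

Tue: 8:29 AM–6:33 PM = 10 h 4 min
Wed: 11:03 AM–8:32 PM = 9 h 29 min
Thu: 9:08 AM–5:22 PM = 8 h 14 min; less 30 min break → 7 h 44 min
Total: 10 h 4 min + 9 h 29 min + 7 h 44 min = 27 h 17 min.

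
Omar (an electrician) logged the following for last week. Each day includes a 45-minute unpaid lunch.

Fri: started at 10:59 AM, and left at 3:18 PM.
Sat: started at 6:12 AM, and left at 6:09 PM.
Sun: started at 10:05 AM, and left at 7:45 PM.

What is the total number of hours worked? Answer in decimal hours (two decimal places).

23.68 hours

Fri: 10:59 AM–3:18 PM = 4 h 19 min; less 45 min break → 3 h 34 min
Sat: 6:12 AM–6:09 PM = 11 h 57 min; less 45 min break → 11 h 12 min
Sun: 10:05 AM–7:45 PM = 9 h 40 min; less 45 min break → 8 h 55 min
Total: 3 h 34 min + 11 h 12 min + 8 h 55 min = 23 h 41 min.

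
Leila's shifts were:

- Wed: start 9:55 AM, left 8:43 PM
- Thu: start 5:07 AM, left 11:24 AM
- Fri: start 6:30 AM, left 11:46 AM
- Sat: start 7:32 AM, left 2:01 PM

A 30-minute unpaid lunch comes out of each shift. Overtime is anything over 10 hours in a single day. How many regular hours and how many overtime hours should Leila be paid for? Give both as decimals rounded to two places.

Wed: 9:55 AM–8:43 PM = 10 h 48 min; less 30 min break → 10 h 18 min
Thu: 5:07 AM–11:24 AM = 6 h 17 min; less 30 min break → 5 h 47 min
Fri: 6:30 AM–11:46 AM = 5 h 16 min; less 30 min break → 4 h 46 min
Sat: 7:32 AM–2:01 PM = 6 h 29 min; less 30 min break → 5 h 59 min
Wed reg 10 h 0 min / OT 0 h 18 min; Thu reg 5 h 47 min / OT 0 h 0 min; Fri reg 4 h 46 min / OT 0 h 0 min; Sat reg 5 h 59 min / OT 0 h 0 min.
Totals: regular 26 h 32 min, overtime 0 h 18 min.

Regular 26.53 hours, overtime 0.30 hours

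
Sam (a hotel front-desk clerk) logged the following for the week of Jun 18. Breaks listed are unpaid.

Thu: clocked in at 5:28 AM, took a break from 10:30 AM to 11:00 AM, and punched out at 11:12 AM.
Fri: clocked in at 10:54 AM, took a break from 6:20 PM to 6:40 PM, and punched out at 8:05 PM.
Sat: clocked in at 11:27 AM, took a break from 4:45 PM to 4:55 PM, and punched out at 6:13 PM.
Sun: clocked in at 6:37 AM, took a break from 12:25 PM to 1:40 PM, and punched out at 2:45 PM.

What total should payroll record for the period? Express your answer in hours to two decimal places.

Thu: 5:28 AM–11:12 AM = 5 h 44 min; less 30 min break → 5 h 14 min
Fri: 10:54 AM–8:05 PM = 9 h 11 min; less 20 min break → 8 h 51 min
Sat: 11:27 AM–6:13 PM = 6 h 46 min; less 10 min break → 6 h 36 min
Sun: 6:37 AM–2:45 PM = 8 h 8 min; less 75 min break → 6 h 53 min
Total: 5 h 14 min + 8 h 51 min + 6 h 36 min + 6 h 53 min = 27 h 34 min.

27.57 hours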